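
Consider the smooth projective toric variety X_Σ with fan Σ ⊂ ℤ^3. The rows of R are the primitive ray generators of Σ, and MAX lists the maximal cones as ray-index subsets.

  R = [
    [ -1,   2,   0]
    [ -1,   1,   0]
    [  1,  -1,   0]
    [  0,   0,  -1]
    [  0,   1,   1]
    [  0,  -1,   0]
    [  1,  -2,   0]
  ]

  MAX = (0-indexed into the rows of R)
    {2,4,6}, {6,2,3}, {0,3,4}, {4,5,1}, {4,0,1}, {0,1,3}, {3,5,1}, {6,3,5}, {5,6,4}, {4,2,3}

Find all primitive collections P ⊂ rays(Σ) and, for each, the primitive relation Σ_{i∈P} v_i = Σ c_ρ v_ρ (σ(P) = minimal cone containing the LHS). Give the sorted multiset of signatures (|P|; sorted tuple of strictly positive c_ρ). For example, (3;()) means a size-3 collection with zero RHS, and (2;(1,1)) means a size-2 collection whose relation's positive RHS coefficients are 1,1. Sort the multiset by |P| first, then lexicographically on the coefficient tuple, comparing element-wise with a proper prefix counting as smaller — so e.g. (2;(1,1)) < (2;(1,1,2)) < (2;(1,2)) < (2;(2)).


Minimal non-faces — 9 found among 7 rays, 10 max cones:

  • {0,6}:  v_{0} + v_{6} = 0  →  sig = (2;())
  • {1,2}:  v_{1} + v_{2} = 0  →  sig = (2;())
  • {0,5}:  v_{0} + v_{5} = v_{1}  →  sig = (2;(1))
  • {1,6}:  v_{1} + v_{6} = v_{5}  →  sig = (2;(1))
  • {2,5}:  v_{2} + v_{5} = v_{6}  →  sig = (2;(1))
  • {0,2}:  v_{0} + v_{2} = v_{3} + v_{4}  →  sig = (2;(1,1))
  • {3,4,5}:  v_{3} + v_{4} + v_{5} = 0  →  sig = (3;())
  • {1,3,4}:  v_{1} + v_{3} + v_{4} = v_{0}  →  sig = (3;(1))
  • {3,4,6}:  v_{3} + v_{4} + v_{6} = v_{2}  →  sig = (3;(1))

Signatures (|P|; sorted positive RHS coefficients), sorted:
[(2;()), (2;()), (2;(1)), (2;(1)), (2;(1)), (2;(1,1)), (3;()), (3;(1)), (3;(1))]


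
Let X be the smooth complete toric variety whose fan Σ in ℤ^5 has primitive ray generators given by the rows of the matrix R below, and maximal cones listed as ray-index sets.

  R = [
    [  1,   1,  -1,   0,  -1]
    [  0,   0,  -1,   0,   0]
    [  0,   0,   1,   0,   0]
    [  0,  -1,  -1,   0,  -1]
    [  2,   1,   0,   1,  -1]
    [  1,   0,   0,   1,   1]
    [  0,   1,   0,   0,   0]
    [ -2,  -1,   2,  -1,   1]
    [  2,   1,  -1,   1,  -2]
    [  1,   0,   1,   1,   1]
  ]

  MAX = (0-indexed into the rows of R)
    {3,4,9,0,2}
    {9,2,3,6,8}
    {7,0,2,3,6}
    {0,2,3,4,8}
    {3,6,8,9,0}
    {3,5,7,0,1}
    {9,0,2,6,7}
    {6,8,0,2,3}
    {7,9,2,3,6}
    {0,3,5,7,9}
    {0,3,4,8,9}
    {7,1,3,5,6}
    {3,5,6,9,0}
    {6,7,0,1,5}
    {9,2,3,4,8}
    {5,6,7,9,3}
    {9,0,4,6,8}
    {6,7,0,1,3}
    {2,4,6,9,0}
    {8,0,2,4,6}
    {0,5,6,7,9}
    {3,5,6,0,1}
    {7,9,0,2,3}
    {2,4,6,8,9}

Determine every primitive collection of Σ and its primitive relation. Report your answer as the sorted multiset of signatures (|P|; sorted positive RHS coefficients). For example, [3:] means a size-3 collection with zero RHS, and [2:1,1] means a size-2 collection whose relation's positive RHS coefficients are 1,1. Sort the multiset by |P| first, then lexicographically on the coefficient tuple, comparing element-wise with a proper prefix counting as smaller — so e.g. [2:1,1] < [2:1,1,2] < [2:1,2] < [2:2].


14 collections generate NE(X_Σ); each relation:

  • {1,2}:  v_{1} + v_{2} = 0  ⇒ sig = [2:]
  • {1,9}:  v_{1} + v_{9} = v_{5}  ⇒ sig = [2:1]
  • {2,5}:  v_{2} + v_{5} = v_{9}  ⇒ sig = [2:1]
  • {1,4}:  v_{1} + v_{4} = v_{0} + v_{3} + v_{6} + v_{9}  ⇒ sig = [2:1,1,1,1]
  • {4,5}:  v_{4} + v_{5} = v_{0} + v_{3} + v_{6} + 2·v_{9}  ⇒ sig = [2:1,1,1,2]
  • {7,8}:  v_{7} + v_{8} = 2·v_{2} + v_{3} + v_{6}  ⇒ sig = [2:1,1,2]
  • {1,8}:  v_{1} + v_{8} = v_{0} + 2·v_{3} + 2·v_{6} + v_{9}  ⇒ sig = [2:1,1,2,2]
  • {5,8}:  v_{5} + v_{8} = v_{0} + 2·v_{3} + 2·v_{6} + 2·v_{9}  ⇒ sig = [2:1,2,2,2]
  • {4,7}:  v_{4} + v_{7} = 2·v_{2}  ⇒ sig = [2:2]
  • {3,4,6}:  v_{3} + v_{4} + v_{6} = v_{8}  ⇒ sig = [3:1]
  • {0,2,8,9}:  v_{0} + v_{2} + v_{8} + v_{9} = 2·v_{4}  ⇒ sig = [4:2]
  • {0,3,5,6,7}:  v_{0} + v_{3} + v_{5} + v_{6} + v_{7} = 0  ⇒ sig = [5:]
  • {0,2,3,6,9}:  v_{0} + v_{2} + v_{3} + v_{6} + v_{9} = v_{4}  ⇒ sig = [5:1]
  • {0,3,6,7,9}:  v_{0} + v_{3} + v_{6} + v_{7} + v_{9} = v_{2}  ⇒ sig = [5:1]

Sorted signature multiset PRS(X):
    |P|=2: 9 collections, coeffs (), (1), (1), (1,1,1,1), (1,1,1,2), (1,1,2), (1,1,2,2), (1,2,2,2), (2)
    |P|=3: 1 collection, coeffs (1)
    |P|=4: 1 collection, coeffs (2)
    |P|=5: 3 collections, coeffs (), (1), (1)


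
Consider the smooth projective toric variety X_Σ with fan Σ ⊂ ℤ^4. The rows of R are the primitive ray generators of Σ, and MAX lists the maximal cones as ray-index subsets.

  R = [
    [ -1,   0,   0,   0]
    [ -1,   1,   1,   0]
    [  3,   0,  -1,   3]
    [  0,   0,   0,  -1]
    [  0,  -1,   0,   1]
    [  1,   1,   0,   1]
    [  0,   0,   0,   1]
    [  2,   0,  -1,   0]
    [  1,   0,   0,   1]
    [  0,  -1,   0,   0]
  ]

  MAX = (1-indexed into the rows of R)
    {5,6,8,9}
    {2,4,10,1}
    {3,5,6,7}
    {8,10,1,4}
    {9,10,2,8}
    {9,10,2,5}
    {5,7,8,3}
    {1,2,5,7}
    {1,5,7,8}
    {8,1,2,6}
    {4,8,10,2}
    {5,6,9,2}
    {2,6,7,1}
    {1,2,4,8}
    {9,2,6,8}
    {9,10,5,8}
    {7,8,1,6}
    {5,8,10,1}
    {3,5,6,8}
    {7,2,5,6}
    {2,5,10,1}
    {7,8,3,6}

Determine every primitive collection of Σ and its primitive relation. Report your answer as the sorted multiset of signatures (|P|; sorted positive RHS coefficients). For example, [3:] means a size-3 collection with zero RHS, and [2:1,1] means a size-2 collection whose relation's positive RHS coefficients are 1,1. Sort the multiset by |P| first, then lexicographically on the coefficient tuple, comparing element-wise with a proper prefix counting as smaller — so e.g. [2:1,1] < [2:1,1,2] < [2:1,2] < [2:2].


Minimal non-faces — 18 found among 10 rays, 22 max cones:

  {4,7}:  v_{4} + v_{7} = 0 — sig = [2:]
  {1,9}:  v_{1} + v_{9} = v_{7} — sig = [2:1]
  {4,5}:  v_{4} + v_{5} = v_{10} — sig = [2:1]
  {6,10}:  v_{6} + v_{10} = v_{9} — sig = [2:1]
  {7,10}:  v_{7} + v_{10} = v_{5} — sig = [2:1]
  {4,6}:  v_{4} + v_{6} = v_{2} + v_{8} — sig = [2:1,1]
  {7,9}:  v_{7} + v_{9} = v_{5} + v_{6} — sig = [2:1,1]
  {3,4}:  v_{3} + v_{4} = v_{5} + v_{6} + v_{8} — sig = [2:1,1,1]
  {4,9}:  v_{4} + v_{9} = v_{2} + v_{8} + v_{10} — sig = [2:1,1,1]
  {3,10}:  v_{3} + v_{10} = 2·v_{5} + v_{6} + v_{8} — sig = [2:1,1,2]
  {2,3}:  v_{2} + v_{3} = v_{5} + 2·v_{6} — sig = [2:1,2]
  {3,9}:  v_{3} + v_{9} = 2·v_{5} + 2·v_{6} + v_{8} — sig = [2:1,2,2]
  {1,3}:  v_{1} + v_{3} = 3·v_{7} + v_{8} — sig = [2:1,3]
  {2,5,8}:  v_{2} + v_{5} + v_{8} = v_{9} — sig = [3:1]
  {2,7,8}:  v_{2} + v_{7} + v_{8} = v_{6} — sig = [3:1]
  {1,5,6}:  v_{1} + v_{5} + v_{6} = 2·v_{7} — sig = [3:2]
  {1,2,8,10}:  v_{1} + v_{2} + v_{8} + v_{10} = 0 — sig = [4:]
  {5,6,7,8}:  v_{5} + v_{6} + v_{7} + v_{8} = v_{3} — sig = [4:1]

so the primitive-relation signature multiset is
{ [2:],  [2:1] ×4,  [2:1,1] ×2,  [2:1,1,1] ×2,  [2:1,1,2],  [2:1,2],  [2:1,2,2],  [2:1,3],  [3:1] ×2,  [3:2],  [4:],  [4:1] }


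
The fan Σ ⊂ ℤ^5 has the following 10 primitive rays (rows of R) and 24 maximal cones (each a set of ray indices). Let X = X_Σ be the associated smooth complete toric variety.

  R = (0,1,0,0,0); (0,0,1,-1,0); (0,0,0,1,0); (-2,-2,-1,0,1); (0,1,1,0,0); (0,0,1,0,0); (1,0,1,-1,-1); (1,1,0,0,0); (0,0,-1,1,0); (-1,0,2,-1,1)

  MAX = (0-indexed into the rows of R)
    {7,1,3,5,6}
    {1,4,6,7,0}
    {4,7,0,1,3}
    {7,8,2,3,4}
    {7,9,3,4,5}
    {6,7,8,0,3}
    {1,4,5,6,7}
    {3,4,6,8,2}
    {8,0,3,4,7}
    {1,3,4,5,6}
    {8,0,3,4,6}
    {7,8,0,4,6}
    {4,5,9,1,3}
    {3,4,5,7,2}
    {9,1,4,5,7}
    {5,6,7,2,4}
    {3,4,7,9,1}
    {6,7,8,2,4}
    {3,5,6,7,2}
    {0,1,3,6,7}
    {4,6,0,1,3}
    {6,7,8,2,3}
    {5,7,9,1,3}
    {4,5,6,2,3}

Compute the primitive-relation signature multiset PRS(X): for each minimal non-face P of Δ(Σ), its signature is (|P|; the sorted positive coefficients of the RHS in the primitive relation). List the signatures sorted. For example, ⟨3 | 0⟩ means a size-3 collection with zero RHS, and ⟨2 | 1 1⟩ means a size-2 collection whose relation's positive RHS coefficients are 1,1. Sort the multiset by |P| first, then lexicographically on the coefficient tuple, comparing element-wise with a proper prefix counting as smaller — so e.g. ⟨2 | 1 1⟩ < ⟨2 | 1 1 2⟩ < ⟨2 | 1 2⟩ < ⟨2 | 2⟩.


Primitive collections (11):

  P={1,8}:  v_{1} + v_{8} = 0  ⇒ sig = ⟨2 | 0⟩
  P={0,5}:  v_{0} + v_{5} = v_{4}  ⇒ sig = ⟨2 | 1⟩
  P={1,2}:  v_{1} + v_{2} = v_{5}  ⇒ sig = ⟨2 | 1⟩
  P={5,8}:  v_{5} + v_{8} = v_{2}  ⇒ sig = ⟨2 | 1⟩
  P={0,2}:  v_{0} + v_{2} = v_{4} + v_{8}  ⇒ sig = ⟨2 | 1 1⟩
  P={8,9}:  v_{8} + v_{9} = v_{3} + v_{4} + v_{5} + v_{7}  ⇒ sig = ⟨2 | 1 1 1 1⟩
  P={0,9}:  v_{0} + v_{9} = v_{1} + v_{3} + 2·v_{4} + v_{7}  ⇒ sig = ⟨2 | 1 1 1 2⟩
  P={2,9}:  v_{2} + v_{9} = v_{3} + v_{4} + 2·v_{5} + v_{7}  ⇒ sig = ⟨2 | 1 1 1 2⟩
  P={6,9}:  v_{6} + v_{9} = 2·v_{1} + v_{5}  ⇒ sig = ⟨2 | 1 2⟩
  P={3,4,6,7}:  v_{3} + v_{4} + v_{6} + v_{7} = v_{1}  ⇒ sig = ⟨4 | 1⟩
  P={1,3,4,5,7}:  v_{1} + v_{3} + v_{4} + v_{5} + v_{7} = v_{9}  ⇒ sig = ⟨5 | 1⟩

Signatures (|P|; sorted positive RHS coefficients), sorted:
[⟨2 | 0⟩, ⟨2 | 1⟩, ⟨2 | 1⟩, ⟨2 | 1⟩, ⟨2 | 1 1⟩, ⟨2 | 1 1 1 1⟩, ⟨2 | 1 1 1 2⟩, ⟨2 | 1 1 1 2⟩, ⟨2 | 1 2⟩, ⟨4 | 1⟩, ⟨5 | 1⟩]


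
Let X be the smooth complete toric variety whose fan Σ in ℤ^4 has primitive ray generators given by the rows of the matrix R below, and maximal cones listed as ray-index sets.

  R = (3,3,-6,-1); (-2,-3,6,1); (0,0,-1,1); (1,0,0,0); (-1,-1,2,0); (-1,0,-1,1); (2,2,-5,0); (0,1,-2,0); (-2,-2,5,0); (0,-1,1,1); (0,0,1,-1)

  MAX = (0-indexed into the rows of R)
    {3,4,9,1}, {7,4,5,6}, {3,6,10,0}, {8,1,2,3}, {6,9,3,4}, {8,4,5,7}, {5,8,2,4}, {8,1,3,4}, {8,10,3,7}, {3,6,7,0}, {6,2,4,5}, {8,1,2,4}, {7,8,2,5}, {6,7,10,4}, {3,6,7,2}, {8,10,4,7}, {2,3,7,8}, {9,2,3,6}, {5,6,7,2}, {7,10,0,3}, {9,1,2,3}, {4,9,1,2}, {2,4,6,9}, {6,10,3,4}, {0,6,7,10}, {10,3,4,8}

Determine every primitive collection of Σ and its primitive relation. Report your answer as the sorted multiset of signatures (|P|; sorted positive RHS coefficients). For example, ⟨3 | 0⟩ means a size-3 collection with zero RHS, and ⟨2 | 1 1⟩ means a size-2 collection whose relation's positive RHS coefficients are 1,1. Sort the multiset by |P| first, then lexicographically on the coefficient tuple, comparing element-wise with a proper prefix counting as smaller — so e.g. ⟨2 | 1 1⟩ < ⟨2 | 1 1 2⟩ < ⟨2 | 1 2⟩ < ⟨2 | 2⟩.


|primitive collections| = 22. Relations:

  • {2,10}:  v_{2} + v_{10} = 0  ⇒ sig = ⟨2 | 0⟩
  • {6,8}:  v_{6} + v_{8} = 0  ⇒ sig = ⟨2 | 0⟩
  • {0,1}:  v_{0} + v_{1} = v_{3}  ⇒ sig = ⟨2 | 1⟩
  • {1,6}:  v_{1} + v_{6} = v_{9}  ⇒ sig = ⟨2 | 1⟩
  • {3,5}:  v_{3} + v_{5} = v_{2}  ⇒ sig = ⟨2 | 1⟩
  • {7,9}:  v_{7} + v_{9} = v_{2}  ⇒ sig = ⟨2 | 1⟩
  • {8,9}:  v_{8} + v_{9} = v_{1}  ⇒ sig = ⟨2 | 1⟩
  • {0,4}:  v_{0} + v_{4} = v_{6} + v_{10}  ⇒ sig = ⟨2 | 1 1⟩
  • {0,5}:  v_{0} + v_{5} = v_{6} + v_{7}  ⇒ sig = ⟨2 | 1 1⟩
  • {0,9}:  v_{0} + v_{9} = v_{3} + v_{6}  ⇒ sig = ⟨2 | 1 1⟩
  • {1,7}:  v_{1} + v_{7} = v_{2} + v_{8}  ⇒ sig = ⟨2 | 1 1⟩
  • {5,10}:  v_{5} + v_{10} = v_{4} + v_{7}  ⇒ sig = ⟨2 | 1 1⟩
  • {9,10}:  v_{9} + v_{10} = v_{3} + v_{4}  ⇒ sig = ⟨2 | 1 1⟩
  • {0,2}:  v_{0} + v_{2} = v_{3} + v_{6} + v_{7}  ⇒ sig = ⟨2 | 1 1 1⟩
  • {0,8}:  v_{0} + v_{8} = v_{3} + v_{7} + v_{10}  ⇒ sig = ⟨2 | 1 1 1⟩
  • {1,10}:  v_{1} + v_{10} = v_{3} + v_{4} + v_{8}  ⇒ sig = ⟨2 | 1 1 1⟩
  • {1,5}:  v_{1} + v_{5} = 2·v_{2} + v_{4} + v_{8}  ⇒ sig = ⟨2 | 1 1 2⟩
  • {5,9}:  v_{5} + v_{9} = 2·v_{2} + v_{4}  ⇒ sig = ⟨2 | 1 2⟩
  • {3,4,7}:  v_{3} + v_{4} + v_{7} = 0  ⇒ sig = ⟨3 | 0⟩
  • {2,3,4}:  v_{2} + v_{3} + v_{4} = v_{9}  ⇒ sig = ⟨3 | 1⟩
  • {2,4,7}:  v_{2} + v_{4} + v_{7} = v_{5}  ⇒ sig = ⟨3 | 1⟩
  • {3,6,7,10}:  v_{3} + v_{6} + v_{7} + v_{10} = v_{0}  ⇒ sig = ⟨4 | 1⟩

Sorted signature multiset PRS(X):
[⟨2 | 0⟩, ⟨2 | 0⟩, ⟨2 | 1⟩, ⟨2 | 1⟩, ⟨2 | 1⟩, ⟨2 | 1⟩, ⟨2 | 1⟩, ⟨2 | 1 1⟩, ⟨2 | 1 1⟩, ⟨2 | 1 1⟩, ⟨2 | 1 1⟩, ⟨2 | 1 1⟩, ⟨2 | 1 1⟩, ⟨2 | 1 1 1⟩, ⟨2 | 1 1 1⟩, ⟨2 | 1 1 1⟩, ⟨2 | 1 1 2⟩, ⟨2 | 1 2⟩, ⟨3 | 0⟩, ⟨3 | 1⟩, ⟨3 | 1⟩, ⟨4 | 1⟩]


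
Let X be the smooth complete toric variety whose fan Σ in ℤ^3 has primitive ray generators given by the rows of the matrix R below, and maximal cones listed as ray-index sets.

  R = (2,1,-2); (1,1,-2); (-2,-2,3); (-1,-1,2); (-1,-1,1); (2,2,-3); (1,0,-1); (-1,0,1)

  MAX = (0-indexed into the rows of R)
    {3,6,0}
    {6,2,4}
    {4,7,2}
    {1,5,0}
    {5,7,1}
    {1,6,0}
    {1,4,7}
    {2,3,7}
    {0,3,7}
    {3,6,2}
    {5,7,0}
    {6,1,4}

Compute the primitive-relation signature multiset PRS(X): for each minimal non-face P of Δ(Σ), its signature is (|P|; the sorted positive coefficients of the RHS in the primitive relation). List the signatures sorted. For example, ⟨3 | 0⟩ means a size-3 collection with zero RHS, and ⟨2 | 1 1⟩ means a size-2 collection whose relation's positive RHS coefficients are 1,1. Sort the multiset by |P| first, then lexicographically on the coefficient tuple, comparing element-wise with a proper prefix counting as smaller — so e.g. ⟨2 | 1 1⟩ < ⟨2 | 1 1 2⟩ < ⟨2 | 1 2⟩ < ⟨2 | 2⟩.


Δ(Σ) — 8 vertices, 11 min non-faces:

  P = {1,3}:  v_{1} + v_{3} = 0  so sig = ⟨2 | 0⟩
  P = {2,5}:  v_{2} + v_{5} = 0  so sig = ⟨2 | 0⟩
  P = {6,7}:  v_{6} + v_{7} = 0  so sig = ⟨2 | 0⟩
  P = {0,4}:  v_{0} + v_{4} = v_{6}  so sig = ⟨2 | 1⟩
  P = {1,2}:  v_{1} + v_{2} = v_{4}  so sig = ⟨2 | 1⟩
  P = {3,4}:  v_{3} + v_{4} = v_{2}  so sig = ⟨2 | 1⟩
  P = {4,5}:  v_{4} + v_{5} = v_{1}  so sig = ⟨2 | 1⟩
  P = {0,2}:  v_{0} + v_{2} = v_{3} + v_{6}  so sig = ⟨2 | 1 1⟩
  P = {3,5}:  v_{3} + v_{5} = v_{0} + v_{7}  so sig = ⟨2 | 1 1⟩
  P = {5,6}:  v_{5} + v_{6} = v_{0} + v_{1}  so sig = ⟨2 | 1 1⟩
  P = {0,1,7}:  v_{0} + v_{1} + v_{7} = v_{5}  so sig = ⟨3 | 1⟩

Hence PRS(X_Σ) =
{ ⟨2 | 0⟩ ×3,  ⟨2 | 1⟩ ×4,  ⟨2 | 1 1⟩ ×3,  ⟨3 | 1⟩ }


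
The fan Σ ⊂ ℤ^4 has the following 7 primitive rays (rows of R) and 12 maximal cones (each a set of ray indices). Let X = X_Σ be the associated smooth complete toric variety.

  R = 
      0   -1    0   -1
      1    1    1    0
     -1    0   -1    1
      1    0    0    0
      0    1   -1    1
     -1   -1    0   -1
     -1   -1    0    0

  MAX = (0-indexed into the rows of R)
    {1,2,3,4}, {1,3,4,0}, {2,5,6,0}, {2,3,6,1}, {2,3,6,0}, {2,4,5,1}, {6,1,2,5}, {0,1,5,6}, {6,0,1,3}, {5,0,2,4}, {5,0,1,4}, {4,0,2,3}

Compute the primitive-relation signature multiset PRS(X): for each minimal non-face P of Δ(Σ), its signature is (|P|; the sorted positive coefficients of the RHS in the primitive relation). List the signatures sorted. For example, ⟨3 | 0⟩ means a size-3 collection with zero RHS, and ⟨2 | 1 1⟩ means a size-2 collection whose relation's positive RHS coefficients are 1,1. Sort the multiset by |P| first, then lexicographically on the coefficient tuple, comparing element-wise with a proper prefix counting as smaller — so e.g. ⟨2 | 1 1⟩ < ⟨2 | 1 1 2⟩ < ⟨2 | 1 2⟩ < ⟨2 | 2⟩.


Δ(Σ) — 7 vertices, 3 min non-faces:

  P={3,5}:  v_{3} + v_{5} = v_{0}  ⟹  sig = ⟨2 | 1⟩
  P={4,6}:  v_{4} + v_{6} = v_{2}  ⟹  sig = ⟨2 | 1⟩
  P={0,1,2}:  v_{0} + v_{1} + v_{2} = 0  ⟹  sig = ⟨3 | 0⟩

Sorted signature multiset PRS(X):
    ⟨2 | 1⟩
    ⟨2 | 1⟩
    ⟨3 | 0⟩


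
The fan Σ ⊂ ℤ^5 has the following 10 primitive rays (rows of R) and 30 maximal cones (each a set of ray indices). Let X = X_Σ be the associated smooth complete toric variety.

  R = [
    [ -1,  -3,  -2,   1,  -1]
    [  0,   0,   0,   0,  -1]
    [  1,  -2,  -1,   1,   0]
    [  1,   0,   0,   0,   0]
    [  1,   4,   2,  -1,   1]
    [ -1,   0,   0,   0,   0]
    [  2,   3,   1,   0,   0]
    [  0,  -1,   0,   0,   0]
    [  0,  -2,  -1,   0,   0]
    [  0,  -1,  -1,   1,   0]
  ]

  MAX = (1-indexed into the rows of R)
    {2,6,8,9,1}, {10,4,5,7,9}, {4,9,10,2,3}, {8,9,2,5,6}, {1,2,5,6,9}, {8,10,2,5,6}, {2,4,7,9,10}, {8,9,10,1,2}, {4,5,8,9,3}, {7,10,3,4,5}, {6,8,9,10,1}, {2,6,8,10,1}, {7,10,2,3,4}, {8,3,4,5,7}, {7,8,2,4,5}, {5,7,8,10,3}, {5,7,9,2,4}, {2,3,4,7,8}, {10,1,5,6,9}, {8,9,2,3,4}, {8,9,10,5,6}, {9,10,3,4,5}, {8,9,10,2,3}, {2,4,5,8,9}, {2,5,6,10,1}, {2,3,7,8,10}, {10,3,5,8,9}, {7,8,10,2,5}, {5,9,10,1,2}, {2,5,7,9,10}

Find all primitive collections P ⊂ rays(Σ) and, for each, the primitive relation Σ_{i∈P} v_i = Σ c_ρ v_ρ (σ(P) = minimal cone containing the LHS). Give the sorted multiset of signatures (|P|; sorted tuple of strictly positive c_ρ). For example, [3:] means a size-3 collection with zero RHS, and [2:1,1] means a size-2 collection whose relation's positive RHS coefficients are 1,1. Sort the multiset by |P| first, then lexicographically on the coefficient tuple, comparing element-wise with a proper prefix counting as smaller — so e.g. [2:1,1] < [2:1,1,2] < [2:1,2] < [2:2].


|primitive collections| = 14. Relations:

  P = {4,6}:  v_{4} + v_{6} = 0  so sig = [2:]
  P = {3,6}:  v_{3} + v_{6} = v_{8} + v_{10}  so sig = [2:1,1]
  P = {1,4}:  v_{1} + v_{4} = v_{2} + v_{9} + v_{10}  so sig = [2:1,1,1]
  P = {6,7}:  v_{6} + v_{7} = v_{2} + v_{5} + v_{10}  so sig = [2:1,1,1]
  P = {1,3}:  v_{1} + v_{3} = v_{2} + v_{8} + v_{9} + 2·v_{10}  so sig = [2:1,1,1,2]
  P = {1,7}:  v_{1} + v_{7} = 2·v_{2} + v_{5} + v_{9} + 2·v_{10}  so sig = [2:1,1,2,2]
  P = {1,5,8}:  v_{1} + v_{5} + v_{8} = 0  so sig = [3:]
  P = {4,8,10}:  v_{4} + v_{8} + v_{10} = v_{3}  so sig = [3:1]
  P = {2,3,5}:  v_{2} + v_{3} + v_{5} = v_{7} + v_{8}  so sig = [3:1,1]
  P = {3,7,9}:  v_{3} + v_{7} + v_{9} = 3·v_{4} + v_{10}  so sig = [3:1,3]
  P = {7,8,9}:  v_{7} + v_{8} + v_{9} = 2·v_{4}  so sig = [3:2]
  P = {2,4,5,10}:  v_{2} + v_{4} + v_{5} + v_{10} = v_{7}  so sig = [4:1]
  P = {2,6,9,10}:  v_{2} + v_{6} + v_{9} + v_{10} = v_{1}  so sig = [4:1]
  P = {2,5,8,9,10}:  v_{2} + v_{5} + v_{8} + v_{9} + v_{10} = v_{4}  so sig = [5:1]

Signatures (|P|; sorted positive RHS coefficients), sorted:
[[2:], [2:1,1], [2:1,1,1], [2:1,1,1], [2:1,1,1,2], [2:1,1,2,2], [3:], [3:1], [3:1,1], [3:1,3], [3:2], [4:1], [4:1], [5:1]]


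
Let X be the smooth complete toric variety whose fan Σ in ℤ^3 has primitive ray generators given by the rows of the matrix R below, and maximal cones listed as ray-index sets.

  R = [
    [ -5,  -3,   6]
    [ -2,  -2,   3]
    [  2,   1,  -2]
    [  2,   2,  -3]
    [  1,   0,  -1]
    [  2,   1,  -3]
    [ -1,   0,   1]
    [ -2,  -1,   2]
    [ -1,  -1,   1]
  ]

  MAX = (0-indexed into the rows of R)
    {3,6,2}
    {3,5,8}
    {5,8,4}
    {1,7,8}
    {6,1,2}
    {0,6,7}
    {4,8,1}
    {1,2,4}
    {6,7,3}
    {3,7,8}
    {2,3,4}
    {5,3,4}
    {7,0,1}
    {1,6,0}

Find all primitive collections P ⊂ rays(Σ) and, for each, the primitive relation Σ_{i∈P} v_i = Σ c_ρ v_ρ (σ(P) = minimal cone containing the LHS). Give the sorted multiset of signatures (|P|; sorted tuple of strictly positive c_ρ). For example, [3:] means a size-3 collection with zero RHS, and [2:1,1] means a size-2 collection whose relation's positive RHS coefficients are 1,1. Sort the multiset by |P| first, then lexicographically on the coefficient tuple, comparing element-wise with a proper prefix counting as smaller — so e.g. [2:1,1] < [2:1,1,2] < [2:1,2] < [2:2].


Δ(Σ) — 9 vertices, 17 min non-faces:

  P = {1,3}:  v_{1} + v_{3} = 0  ⇒ sig = [2:]
  P = {2,7}:  v_{2} + v_{7} = 0  ⇒ sig = [2:]
  P = {4,6}:  v_{4} + v_{6} = 0  ⇒ sig = [2:]
  P = {2,8}:  v_{2} + v_{8} = v_{4}  ⇒ sig = [2:1]
  P = {4,7}:  v_{4} + v_{7} = v_{8}  ⇒ sig = [2:1]
  P = {6,8}:  v_{6} + v_{8} = v_{7}  ⇒ sig = [2:1]
  P = {0,2}:  v_{0} + v_{2} = v_{1} + v_{6}  ⇒ sig = [2:1,1]
  P = {0,3}:  v_{0} + v_{3} = v_{6} + v_{7}  ⇒ sig = [2:1,1]
  P = {0,4}:  v_{0} + v_{4} = v_{1} + v_{7}  ⇒ sig = [2:1,1]
  P = {0,5}:  v_{0} + v_{5} = v_{7} + v_{8}  ⇒ sig = [2:1,1]
  P = {1,5}:  v_{1} + v_{5} = v_{4} + v_{8}  ⇒ sig = [2:1,1]
  P = {5,6}:  v_{5} + v_{6} = v_{3} + v_{8}  ⇒ sig = [2:1,1]
  P = {0,8}:  v_{0} + v_{8} = v_{1} + 2·v_{7}  ⇒ sig = [2:1,2]
  P = {2,5}:  v_{2} + v_{5} = v_{3} + 2·v_{4}  ⇒ sig = [2:1,2]
  P = {5,7}:  v_{5} + v_{7} = v_{3} + 2·v_{8}  ⇒ sig = [2:1,2]
  P = {1,6,7}:  v_{1} + v_{6} + v_{7} = v_{0}  ⇒ sig = [3:1]
  P = {3,4,8}:  v_{3} + v_{4} + v_{8} = v_{5}  ⇒ sig = [3:1]

Hence PRS(X_Σ) =
[[2:], [2:], [2:], [2:1], [2:1], [2:1], [2:1,1], [2:1,1], [2:1,1], [2:1,1], [2:1,1], [2:1,1], [2:1,2], [2:1,2], [2:1,2], [3:1], [3:1]]


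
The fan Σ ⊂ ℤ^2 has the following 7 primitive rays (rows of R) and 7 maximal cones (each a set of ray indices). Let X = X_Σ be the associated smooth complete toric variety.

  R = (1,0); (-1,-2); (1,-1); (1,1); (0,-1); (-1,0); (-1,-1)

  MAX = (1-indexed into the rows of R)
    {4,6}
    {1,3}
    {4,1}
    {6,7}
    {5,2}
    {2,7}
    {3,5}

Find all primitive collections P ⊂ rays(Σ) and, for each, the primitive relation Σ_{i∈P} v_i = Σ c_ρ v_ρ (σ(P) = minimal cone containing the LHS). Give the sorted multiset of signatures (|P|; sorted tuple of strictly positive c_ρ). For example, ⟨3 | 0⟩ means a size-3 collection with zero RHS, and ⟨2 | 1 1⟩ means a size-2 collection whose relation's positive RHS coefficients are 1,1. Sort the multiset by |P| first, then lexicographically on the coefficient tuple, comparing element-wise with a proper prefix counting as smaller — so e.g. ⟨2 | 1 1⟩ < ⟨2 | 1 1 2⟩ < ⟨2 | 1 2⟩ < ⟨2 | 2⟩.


Minimal non-faces — 14 found among 7 rays, 7 max cones:

  • {1,6}:  v_{1} + v_{6} = 0  so sig = ⟨2 | 0⟩
  • {4,7}:  v_{4} + v_{7} = 0  so sig = ⟨2 | 0⟩
  • {1,5}:  v_{1} + v_{5} = v_{3}  so sig = ⟨2 | 1⟩
  • {1,7}:  v_{1} + v_{7} = v_{5}  so sig = ⟨2 | 1⟩
  • {2,4}:  v_{2} + v_{4} = v_{5}  so sig = ⟨2 | 1⟩
  • {3,6}:  v_{3} + v_{6} = v_{5}  so sig = ⟨2 | 1⟩
  • {4,5}:  v_{4} + v_{5} = v_{1}  so sig = ⟨2 | 1⟩
  • {5,6}:  v_{5} + v_{6} = v_{7}  so sig = ⟨2 | 1⟩
  • {5,7}:  v_{5} + v_{7} = v_{2}  so sig = ⟨2 | 1⟩
  • {1,2}:  v_{1} + v_{2} = 2·v_{5}  so sig = ⟨2 | 2⟩
  • {2,6}:  v_{2} + v_{6} = 2·v_{7}  so sig = ⟨2 | 2⟩
  • {3,4}:  v_{3} + v_{4} = 2·v_{1}  so sig = ⟨2 | 2⟩
  • {3,7}:  v_{3} + v_{7} = 2·v_{5}  so sig = ⟨2 | 2⟩
  • {2,3}:  v_{2} + v_{3} = 3·v_{5}  so sig = ⟨2 | 3⟩

Hence PRS(X_Σ) =
    |P|=2: 14 collections, coeffs (), (), (1), (1), (1), (1), (1), (1), (1), (2), (2), (2), (2), (3)


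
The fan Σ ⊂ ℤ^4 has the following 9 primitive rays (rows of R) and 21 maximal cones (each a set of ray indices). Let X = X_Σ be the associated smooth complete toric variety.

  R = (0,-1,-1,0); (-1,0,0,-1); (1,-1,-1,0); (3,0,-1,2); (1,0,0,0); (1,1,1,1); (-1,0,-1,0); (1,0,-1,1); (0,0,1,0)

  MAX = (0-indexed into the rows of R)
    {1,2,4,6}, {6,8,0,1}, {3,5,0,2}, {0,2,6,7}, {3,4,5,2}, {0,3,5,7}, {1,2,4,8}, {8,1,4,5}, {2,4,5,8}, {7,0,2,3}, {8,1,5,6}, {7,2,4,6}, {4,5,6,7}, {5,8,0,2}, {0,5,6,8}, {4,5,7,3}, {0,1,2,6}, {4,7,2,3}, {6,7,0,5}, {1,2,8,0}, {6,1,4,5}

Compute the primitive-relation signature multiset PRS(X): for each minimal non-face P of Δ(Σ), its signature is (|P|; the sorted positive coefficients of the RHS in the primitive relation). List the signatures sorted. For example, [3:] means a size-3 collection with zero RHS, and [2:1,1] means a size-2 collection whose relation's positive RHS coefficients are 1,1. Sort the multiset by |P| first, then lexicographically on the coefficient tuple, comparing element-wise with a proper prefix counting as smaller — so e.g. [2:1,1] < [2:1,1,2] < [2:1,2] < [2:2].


Minimal non-faces — 12 found among 9 rays, 21 max cones:

  P = {0,4}:  v_{0} + v_{4} = v_{2} ; sig = [2:1]
  P = {1,3}:  v_{1} + v_{3} = v_{4} + v_{7} ; sig = [2:1,1]
  P = {1,7}:  v_{1} + v_{7} = v_{4} + v_{6} ; sig = [2:1,1]
  P = {7,8}:  v_{7} + v_{8} = v_{0} + v_{5} ; sig = [2:1,1]
  P = {3,8}:  v_{3} + v_{8} = v_{0} + v_{2} + 2·v_{5} ; sig = [2:1,1,2]
  P = {3,6}:  v_{3} + v_{6} = 2·v_{7} ; sig = [2:2]
  P = {0,1,5}:  v_{0} + v_{1} + v_{5} = 0 ; sig = [3:]
  P = {4,6,8}:  v_{4} + v_{6} + v_{8} = 0 ; sig = [3:]
  P = {1,2,5}:  v_{1} + v_{2} + v_{5} = v_{4} ; sig = [3:1]
  P = {2,5,6}:  v_{2} + v_{5} + v_{6} = v_{7} ; sig = [3:1]
  P = {2,5,7}:  v_{2} + v_{5} + v_{7} = v_{3} ; sig = [3:1]
  P = {2,6,8}:  v_{2} + v_{6} + v_{8} = v_{0} ; sig = [3:1]

Hence PRS(X_Σ) =
    [2:1]
    [2:1,1]
    [2:1,1]
    [2:1,1]
    [2:1,1,2]
    [2:2]
    [3:]
    [3:]
    [3:1]
    [3:1]
    [3:1]
    [3:1]


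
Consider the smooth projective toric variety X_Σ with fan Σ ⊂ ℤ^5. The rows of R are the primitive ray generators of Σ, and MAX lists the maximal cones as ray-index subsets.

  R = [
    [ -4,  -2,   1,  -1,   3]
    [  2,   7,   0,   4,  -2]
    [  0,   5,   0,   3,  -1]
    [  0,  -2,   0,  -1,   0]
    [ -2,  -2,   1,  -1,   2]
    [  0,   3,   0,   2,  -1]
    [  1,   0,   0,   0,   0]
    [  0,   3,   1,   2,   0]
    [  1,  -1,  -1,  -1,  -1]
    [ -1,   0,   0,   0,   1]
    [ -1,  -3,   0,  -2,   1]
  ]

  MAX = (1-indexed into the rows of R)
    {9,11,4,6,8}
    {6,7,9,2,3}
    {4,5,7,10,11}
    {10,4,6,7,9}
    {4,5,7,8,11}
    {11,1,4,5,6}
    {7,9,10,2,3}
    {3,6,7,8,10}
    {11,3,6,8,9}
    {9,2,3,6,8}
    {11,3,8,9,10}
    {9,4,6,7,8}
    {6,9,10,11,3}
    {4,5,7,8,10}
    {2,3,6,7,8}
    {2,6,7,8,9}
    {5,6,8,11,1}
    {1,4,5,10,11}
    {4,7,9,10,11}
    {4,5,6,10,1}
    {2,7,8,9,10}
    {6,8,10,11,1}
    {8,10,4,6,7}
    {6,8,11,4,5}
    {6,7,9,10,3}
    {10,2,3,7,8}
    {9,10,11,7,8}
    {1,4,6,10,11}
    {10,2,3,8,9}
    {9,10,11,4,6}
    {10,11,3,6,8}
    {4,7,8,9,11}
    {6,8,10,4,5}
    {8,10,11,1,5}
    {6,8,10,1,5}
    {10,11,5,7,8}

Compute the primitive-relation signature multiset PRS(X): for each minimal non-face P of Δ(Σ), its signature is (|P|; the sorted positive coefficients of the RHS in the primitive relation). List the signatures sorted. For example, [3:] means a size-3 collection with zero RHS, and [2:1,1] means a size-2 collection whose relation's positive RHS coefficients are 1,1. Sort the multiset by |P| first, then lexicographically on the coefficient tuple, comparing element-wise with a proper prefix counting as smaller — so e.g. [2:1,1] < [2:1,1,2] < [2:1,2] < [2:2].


20 collections generate NE(X_Σ); each relation:

  • {3,4}:  v_{3} + v_{4} = v_{6} ; sig = [2:1]
  • {5,9}:  v_{5} + v_{9} = v_{11} ; sig = [2:1]
  • {1,7}:  v_{1} + v_{7} = v_{5} + v_{10} ; sig = [2:1,1]
  • {1,2}:  v_{1} + v_{2} = v_{3} + v_{8} + v_{10} + v_{11} ; sig = [2:1,1,1,1]
  • {2,4}:  v_{2} + v_{4} = v_{6} + v_{7} + v_{8} + v_{9} ; sig = [2:1,1,1,1]
  • {3,5}:  v_{3} + v_{5} = v_{6} + v_{8} + v_{10} + v_{11} ; sig = [2:1,1,1,1]
  • {1,9}:  v_{1} + v_{9} = v_{6} + v_{10} + 2·v_{11} ; sig = [2:1,1,2]
  • {2,5}:  v_{2} + v_{5} = 2·v_{8} + v_{9} + v_{10} ; sig = [2:1,1,2]
  • {2,11}:  v_{2} + v_{11} = 2·v_{8} + 2·v_{9} + v_{10} ; sig = [2:1,2,2]
  • {1,3}:  v_{1} + v_{3} = 2·v_{6} + v_{8} + 2·v_{10} + 2·v_{11} ; sig = [2:1,2,2,2]
  • {6,7,11}:  v_{6} + v_{7} + v_{11} = 0 ; sig = [3:]
  • {3,7,11}:  v_{3} + v_{7} + v_{11} = v_{8} + v_{9} + v_{10} ; sig = [3:1,1,1]
  • {5,6,7}:  v_{5} + v_{6} + v_{7} = v_{4} + v_{8} + v_{10} ; sig = [3:1,1,1]
  • {1,4,8}:  v_{1} + v_{4} + v_{8} = 2·v_{5} + v_{6} ; sig = [3:1,2]
  • {2,6,10}:  v_{2} + v_{6} + v_{10} = 2·v_{3} + v_{7} ; sig = [3:1,2]
  • {4,8,9,10}:  v_{4} + v_{8} + v_{9} + v_{10} = 0 ; sig = [4:]
  • {3,7,8,9}:  v_{3} + v_{7} + v_{8} + v_{9} = v_{2} ; sig = [4:1]
  • {4,8,10,11}:  v_{4} + v_{8} + v_{10} + v_{11} = v_{5} ; sig = [4:1]
  • {5,6,10,11}:  v_{5} + v_{6} + v_{10} + v_{11} = v_{1} ; sig = [4:1]
  • {6,8,9,10}:  v_{6} + v_{8} + v_{9} + v_{10} = v_{3} ; sig = [4:1]

so the primitive-relation signature multiset is
    |P|=2: 10 collections, coeffs (1), (1), (1,1), (1,1,1,1), (1,1,1,1), (1,1,1,1), (1,1,2), (1,1,2), (1,2,2), (1,2,2,2)
    |P|=3: 5 collections, coeffs (), (1,1,1), (1,1,1), (1,2), (1,2)
    |P|=4: 5 collections, coeffs (), (1), (1), (1), (1)


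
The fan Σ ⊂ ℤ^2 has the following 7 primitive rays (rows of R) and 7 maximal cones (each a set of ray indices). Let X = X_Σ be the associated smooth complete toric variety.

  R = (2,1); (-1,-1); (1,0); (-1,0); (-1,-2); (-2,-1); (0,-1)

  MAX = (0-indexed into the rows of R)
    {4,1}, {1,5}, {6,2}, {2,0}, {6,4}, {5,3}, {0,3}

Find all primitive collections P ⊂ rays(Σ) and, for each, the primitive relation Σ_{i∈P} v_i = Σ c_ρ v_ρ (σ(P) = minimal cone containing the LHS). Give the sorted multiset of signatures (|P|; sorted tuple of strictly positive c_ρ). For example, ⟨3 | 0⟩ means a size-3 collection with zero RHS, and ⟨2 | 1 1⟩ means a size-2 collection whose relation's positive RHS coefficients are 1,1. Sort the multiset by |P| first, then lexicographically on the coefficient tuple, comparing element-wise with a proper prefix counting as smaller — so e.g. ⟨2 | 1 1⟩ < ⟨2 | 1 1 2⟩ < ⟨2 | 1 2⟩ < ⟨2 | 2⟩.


Minimal non-faces — 14 found among 7 rays, 7 max cones:

  {0,5}:  v_{0} + v_{5} = 0  so sig = ⟨2 | 0⟩
  {2,3}:  v_{2} + v_{3} = 0  so sig = ⟨2 | 0⟩
  {0,1}:  v_{0} + v_{1} = v_{2}  so sig = ⟨2 | 1⟩
  {1,2}:  v_{1} + v_{2} = v_{6}  so sig = ⟨2 | 1⟩
  {1,3}:  v_{1} + v_{3} = v_{5}  so sig = ⟨2 | 1⟩
  {1,6}:  v_{1} + v_{6} = v_{4}  so sig = ⟨2 | 1⟩
  {2,5}:  v_{2} + v_{5} = v_{1}  so sig = ⟨2 | 1⟩
  {3,6}:  v_{3} + v_{6} = v_{1}  so sig = ⟨2 | 1⟩
  {0,4}:  v_{0} + v_{4} = v_{2} + v_{6}  so sig = ⟨2 | 1 1⟩
  {0,6}:  v_{0} + v_{6} = 2·v_{2}  so sig = ⟨2 | 2⟩
  {2,4}:  v_{2} + v_{4} = 2·v_{6}  so sig = ⟨2 | 2⟩
  {3,4}:  v_{3} + v_{4} = 2·v_{1}  so sig = ⟨2 | 2⟩
  {5,6}:  v_{5} + v_{6} = 2·v_{1}  so sig = ⟨2 | 2⟩
  {4,5}:  v_{4} + v_{5} = 3·v_{1}  so sig = ⟨2 | 3⟩

Hence PRS(X_Σ) =
    |P|=2: 14 collections, coeffs (), (), (1), (1), (1), (1), (1), (1), (1,1), (2), (2), (2), (2), (3)


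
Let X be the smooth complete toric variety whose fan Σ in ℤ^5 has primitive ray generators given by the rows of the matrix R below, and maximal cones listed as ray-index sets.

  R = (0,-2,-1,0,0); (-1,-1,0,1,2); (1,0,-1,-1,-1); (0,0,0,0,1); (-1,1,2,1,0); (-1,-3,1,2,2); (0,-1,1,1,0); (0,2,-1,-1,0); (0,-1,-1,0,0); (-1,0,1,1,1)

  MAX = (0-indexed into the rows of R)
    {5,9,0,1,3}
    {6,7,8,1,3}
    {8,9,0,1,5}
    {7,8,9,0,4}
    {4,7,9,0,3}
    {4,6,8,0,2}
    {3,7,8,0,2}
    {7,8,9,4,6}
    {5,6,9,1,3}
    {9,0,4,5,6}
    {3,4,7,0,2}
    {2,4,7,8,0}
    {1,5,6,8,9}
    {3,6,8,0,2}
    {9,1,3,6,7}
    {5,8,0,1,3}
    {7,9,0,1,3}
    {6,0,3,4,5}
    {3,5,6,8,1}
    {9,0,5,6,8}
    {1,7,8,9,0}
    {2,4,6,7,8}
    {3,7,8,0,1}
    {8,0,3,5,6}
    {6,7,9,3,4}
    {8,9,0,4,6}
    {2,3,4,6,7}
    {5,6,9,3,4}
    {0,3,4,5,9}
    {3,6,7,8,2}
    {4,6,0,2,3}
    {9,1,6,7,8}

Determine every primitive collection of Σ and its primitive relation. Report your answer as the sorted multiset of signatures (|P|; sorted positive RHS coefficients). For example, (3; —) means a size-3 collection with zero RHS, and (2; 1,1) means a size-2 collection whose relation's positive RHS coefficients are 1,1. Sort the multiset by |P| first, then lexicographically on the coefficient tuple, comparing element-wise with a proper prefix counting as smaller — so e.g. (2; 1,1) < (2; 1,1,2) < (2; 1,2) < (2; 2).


11 minimal non-faces of Δ(Σ) (on 10 rays):

  {2,9}:  v_{2} + v_{9} = 0  ⇒ sig = (2; —)
  {5,7}:  v_{5} + v_{7} = v_{1}  ⇒ sig = (2; 1)
  {1,2}:  v_{1} + v_{2} = v_{3} + v_{8}  ⇒ sig = (2; 1,1)
  {2,5}:  v_{2} + v_{5} = v_{0} + v_{3} + v_{6}  ⇒ sig = (2; 1,1,1)
  {1,4}:  v_{1} + v_{4} = 2·v_{9}  ⇒ sig = (2; 2)
  {0,6,7}:  v_{0} + v_{6} + v_{7} = v_{8}  ⇒ sig = (3; 1)
  {3,4,8}:  v_{3} + v_{4} + v_{8} = v_{9}  ⇒ sig = (3; 1)
  {3,8,9}:  v_{3} + v_{8} + v_{9} = v_{1}  ⇒ sig = (3; 1)
  {0,1,6}:  v_{0} + v_{1} + v_{6} = v_{5} + v_{8}  ⇒ sig = (3; 1,1)
  {4,5,8}:  v_{4} + v_{5} + v_{8} = v_{0} + v_{6} + 2·v_{9}  ⇒ sig = (3; 1,1,2)
  {0,3,6,9}:  v_{0} + v_{3} + v_{6} + v_{9} = v_{5}  ⇒ sig = (4; 1)

so the primitive-relation signature multiset is
[(2; —), (2; 1), (2; 1,1), (2; 1,1,1), (2; 2), (3; 1), (3; 1), (3; 1), (3; 1,1), (3; 1,1,2), (4; 1)]


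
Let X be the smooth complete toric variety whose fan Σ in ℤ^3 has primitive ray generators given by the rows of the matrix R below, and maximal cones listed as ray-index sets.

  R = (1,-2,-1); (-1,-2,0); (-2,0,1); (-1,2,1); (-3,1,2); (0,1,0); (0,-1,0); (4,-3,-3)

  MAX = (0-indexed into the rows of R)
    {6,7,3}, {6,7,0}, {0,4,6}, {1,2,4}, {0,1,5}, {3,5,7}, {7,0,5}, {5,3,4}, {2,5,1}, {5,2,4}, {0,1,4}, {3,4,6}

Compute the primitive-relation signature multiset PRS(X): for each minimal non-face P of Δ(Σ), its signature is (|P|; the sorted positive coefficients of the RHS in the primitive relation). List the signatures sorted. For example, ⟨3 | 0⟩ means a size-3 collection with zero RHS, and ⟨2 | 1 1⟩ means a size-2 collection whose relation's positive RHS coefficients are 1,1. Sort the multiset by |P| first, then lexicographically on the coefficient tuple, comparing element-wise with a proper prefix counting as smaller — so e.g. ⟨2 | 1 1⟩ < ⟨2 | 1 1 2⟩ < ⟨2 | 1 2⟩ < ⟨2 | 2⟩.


12 collections generate NE(X_Σ); each relation:

  P={0,3}:  v_{0} + v_{3} = 0 — sig = ⟨2 | 0⟩
  P={5,6}:  v_{5} + v_{6} = 0 — sig = ⟨2 | 0⟩
  P={0,2}:  v_{0} + v_{2} = v_{1} — sig = ⟨2 | 1⟩
  P={1,3}:  v_{1} + v_{3} = v_{2} — sig = ⟨2 | 1⟩
  P={4,7}:  v_{4} + v_{7} = v_{0} — sig = ⟨2 | 1⟩
  P={2,3}:  v_{2} + v_{3} = v_{4} + v_{5} — sig = ⟨2 | 1 1⟩
  P={2,6}:  v_{2} + v_{6} = v_{0} + v_{4} — sig = ⟨2 | 1 1⟩
  P={1,6}:  v_{1} + v_{6} = 2·v_{0} + v_{4} — sig = ⟨2 | 1 2⟩
  P={2,7}:  v_{2} + v_{7} = 2·v_{0} + v_{5} — sig = ⟨2 | 1 2⟩
  P={1,7}:  v_{1} + v_{7} = 3·v_{0} + v_{5} — sig = ⟨2 | 1 3⟩
  P={0,4,5}:  v_{0} + v_{4} + v_{5} = v_{2} — sig = ⟨3 | 1⟩
  P={1,4,5}:  v_{1} + v_{4} + v_{5} = 2·v_{2} — sig = ⟨3 | 2⟩

Sorted signature multiset PRS(X):
{ ⟨2 | 0⟩ ×2,  ⟨2 | 1⟩ ×3,  ⟨2 | 1 1⟩ ×2,  ⟨2 | 1 2⟩ ×2,  ⟨2 | 1 3⟩,  ⟨3 | 1⟩,  ⟨3 | 2⟩ }


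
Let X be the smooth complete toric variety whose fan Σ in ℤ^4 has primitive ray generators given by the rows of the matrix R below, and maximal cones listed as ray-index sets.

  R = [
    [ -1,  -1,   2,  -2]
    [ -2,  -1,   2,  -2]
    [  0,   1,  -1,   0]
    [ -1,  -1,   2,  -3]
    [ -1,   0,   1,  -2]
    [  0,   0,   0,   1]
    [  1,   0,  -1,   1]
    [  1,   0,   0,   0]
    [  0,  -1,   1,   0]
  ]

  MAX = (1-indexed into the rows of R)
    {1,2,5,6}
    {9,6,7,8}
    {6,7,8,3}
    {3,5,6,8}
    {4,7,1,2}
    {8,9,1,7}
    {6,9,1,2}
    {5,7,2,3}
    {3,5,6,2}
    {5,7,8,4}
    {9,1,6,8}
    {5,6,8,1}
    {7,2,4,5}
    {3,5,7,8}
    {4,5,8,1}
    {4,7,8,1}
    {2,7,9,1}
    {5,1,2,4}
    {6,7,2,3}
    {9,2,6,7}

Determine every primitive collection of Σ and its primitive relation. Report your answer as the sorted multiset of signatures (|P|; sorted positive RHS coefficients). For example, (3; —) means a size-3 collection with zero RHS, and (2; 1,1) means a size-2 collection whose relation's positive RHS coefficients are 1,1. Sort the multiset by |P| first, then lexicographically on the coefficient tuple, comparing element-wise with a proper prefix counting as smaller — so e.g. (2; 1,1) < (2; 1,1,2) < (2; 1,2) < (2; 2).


Σ has 10 primitive collections:

  P = {3,9}:  v_{3} + v_{9} = 0  ⇒ sig = (2; —)
  P = {1,3}:  v_{1} + v_{3} = v_{5}  ⇒ sig = (2; 1)
  P = {2,8}:  v_{2} + v_{8} = v_{1}  ⇒ sig = (2; 1)
  P = {4,6}:  v_{4} + v_{6} = v_{1}  ⇒ sig = (2; 1)
  P = {5,9}:  v_{5} + v_{9} = v_{1}  ⇒ sig = (2; 1)
  P = {3,4}:  v_{3} + v_{4} = 2·v_{5} + v_{7}  ⇒ sig = (2; 1,2)
  P = {4,9}:  v_{4} + v_{9} = 2·v_{1} + v_{7}  ⇒ sig = (2; 1,2)
  P = {5,6,7}:  v_{5} + v_{6} + v_{7} = 0  ⇒ sig = (3; —)
  P = {1,5,7}:  v_{1} + v_{5} + v_{7} = v_{4}  ⇒ sig = (3; 1)
  P = {1,6,7}:  v_{1} + v_{6} + v_{7} = v_{9}  ⇒ sig = (3; 1)

Signatures (|P|; sorted positive RHS coefficients), sorted:
[(2; —), (2; 1), (2; 1), (2; 1), (2; 1), (2; 1,2), (2; 1,2), (3; —), (3; 1), (3; 1)]


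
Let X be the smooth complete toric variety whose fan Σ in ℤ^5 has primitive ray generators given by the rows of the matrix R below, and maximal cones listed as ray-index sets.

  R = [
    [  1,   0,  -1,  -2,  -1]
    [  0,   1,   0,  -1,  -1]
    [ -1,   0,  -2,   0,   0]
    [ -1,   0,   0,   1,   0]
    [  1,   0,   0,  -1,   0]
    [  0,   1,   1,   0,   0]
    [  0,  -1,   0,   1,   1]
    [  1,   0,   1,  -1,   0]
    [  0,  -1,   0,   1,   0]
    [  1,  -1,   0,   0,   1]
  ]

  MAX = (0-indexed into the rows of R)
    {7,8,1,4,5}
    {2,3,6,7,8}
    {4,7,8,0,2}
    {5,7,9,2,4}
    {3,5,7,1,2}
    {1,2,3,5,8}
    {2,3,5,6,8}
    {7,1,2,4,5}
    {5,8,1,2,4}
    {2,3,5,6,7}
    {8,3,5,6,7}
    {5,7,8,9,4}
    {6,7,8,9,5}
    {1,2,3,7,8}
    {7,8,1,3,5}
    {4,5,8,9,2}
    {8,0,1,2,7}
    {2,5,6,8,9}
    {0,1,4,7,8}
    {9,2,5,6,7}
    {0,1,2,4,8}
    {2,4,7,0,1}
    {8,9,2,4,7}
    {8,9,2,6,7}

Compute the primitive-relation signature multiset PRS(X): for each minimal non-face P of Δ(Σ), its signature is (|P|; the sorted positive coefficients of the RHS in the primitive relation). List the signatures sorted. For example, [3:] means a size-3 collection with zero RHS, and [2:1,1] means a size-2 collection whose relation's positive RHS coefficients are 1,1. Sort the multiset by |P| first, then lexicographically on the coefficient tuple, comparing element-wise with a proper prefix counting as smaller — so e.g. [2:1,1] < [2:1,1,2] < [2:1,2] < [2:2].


|primitive collections| = 11. Relations:

  {1,6}:  v_{1} + v_{6} = 0  so sig = [2:]
  {3,4}:  v_{3} + v_{4} = 0  so sig = [2:]
  {1,9}:  v_{1} + v_{9} = v_{4}  so sig = [2:1]
  {3,9}:  v_{3} + v_{9} = v_{6}  so sig = [2:1]
  {4,6}:  v_{4} + v_{6} = v_{9}  so sig = [2:1]
  {0,5}:  v_{0} + v_{5} = v_{1} + v_{4}  so sig = [2:1,1]
  {0,3}:  v_{0} + v_{3} = v_{1} + v_{2} + v_{7} + v_{8}  so sig = [2:1,1,1,1]
  {0,6}:  v_{0} + v_{6} = v_{2} + v_{4} + v_{7} + v_{8}  so sig = [2:1,1,1,1]
  {0,9}:  v_{0} + v_{9} = v_{2} + 2·v_{4} + v_{7} + v_{8}  so sig = [2:1,1,1,2]
  {2,5,7,8}:  v_{2} + v_{5} + v_{7} + v_{8} = 0  so sig = [4:]
  {1,2,4,7,8}:  v_{1} + v_{2} + v_{4} + v_{7} + v_{8} = v_{0}  so sig = [5:1]

Sorted signature multiset PRS(X):
{ [2:] ×2,  [2:1] ×3,  [2:1,1],  [2:1,1,1,1] ×2,  [2:1,1,1,2],  [4:],  [5:1] }


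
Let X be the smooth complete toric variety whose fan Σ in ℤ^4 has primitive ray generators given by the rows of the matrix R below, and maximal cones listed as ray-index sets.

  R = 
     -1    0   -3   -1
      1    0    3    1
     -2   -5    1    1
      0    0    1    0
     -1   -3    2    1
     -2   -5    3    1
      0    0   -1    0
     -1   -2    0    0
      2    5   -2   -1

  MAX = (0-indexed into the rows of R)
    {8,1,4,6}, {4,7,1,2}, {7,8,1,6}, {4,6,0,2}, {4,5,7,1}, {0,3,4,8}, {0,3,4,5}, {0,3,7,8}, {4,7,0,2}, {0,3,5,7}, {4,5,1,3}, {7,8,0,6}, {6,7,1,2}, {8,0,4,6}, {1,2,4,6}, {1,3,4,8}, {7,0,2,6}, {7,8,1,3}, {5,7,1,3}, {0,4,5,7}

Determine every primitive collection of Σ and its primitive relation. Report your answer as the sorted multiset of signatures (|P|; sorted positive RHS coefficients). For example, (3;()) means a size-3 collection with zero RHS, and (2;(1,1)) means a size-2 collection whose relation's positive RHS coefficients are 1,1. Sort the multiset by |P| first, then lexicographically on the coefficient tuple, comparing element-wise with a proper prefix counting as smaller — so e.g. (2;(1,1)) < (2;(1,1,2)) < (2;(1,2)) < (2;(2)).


The 10 primitive collections of Σ (r=9, n=4):

  {0,1}:  v_{0} + v_{1} = 0  ⟹  sig = (2;())
  {3,6}:  v_{3} + v_{6} = 0  ⟹  sig = (2;())
  {2,8}:  v_{2} + v_{8} = v_{6}  ⟹  sig = (2;(1))
  {5,8}:  v_{5} + v_{8} = v_{3}  ⟹  sig = (2;(1))
  {2,3}:  v_{2} + v_{3} = v_{4} + v_{7}  ⟹  sig = (2;(1,1))
  {5,6}:  v_{5} + v_{6} = v_{4} + v_{7}  ⟹  sig = (2;(1,1))
  {2,5}:  v_{2} + v_{5} = 2·v_{4} + 2·v_{7}  ⟹  sig = (2;(2,2))
  {4,7,8}:  v_{4} + v_{7} + v_{8} = 0  ⟹  sig = (3;())
  {3,4,7}:  v_{3} + v_{4} + v_{7} = v_{5}  ⟹  sig = (3;(1))
  {4,6,7}:  v_{4} + v_{6} + v_{7} = v_{2}  ⟹  sig = (3;(1))

Signatures (|P|; sorted positive RHS coefficients), sorted:
    |P|=2: 7 collections, coeffs (), (), (1), (1), (1,1), (1,1), (2,2)
    |P|=3: 3 collections, coeffs (), (1), (1)
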